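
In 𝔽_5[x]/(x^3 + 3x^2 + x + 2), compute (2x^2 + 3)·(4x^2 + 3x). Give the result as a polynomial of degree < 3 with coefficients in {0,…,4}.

3x^2 + x + 1

Multiply in 𝔽_5[x]: (2x^2 + 3)·(4x^2 + 3x) = 3x^4 + x^3 + 2x^2 + 4x.
Reduce using x^3 ≡ 2x^2 + 4x + 3 (mod x^3 + 3x^2 + x + 2).
Reduced: 3x^2 + x + 1.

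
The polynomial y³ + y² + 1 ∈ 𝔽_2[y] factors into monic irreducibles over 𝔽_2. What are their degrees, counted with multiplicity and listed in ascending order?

3

Write f(y) = y³ + y² + 1.
Roots in 𝔽_2: f(0) = 1; f(1) = 1.
Complete factorization: f(y) = (y³ + y² + 1).
Factor degrees with multiplicity: 3 = 3.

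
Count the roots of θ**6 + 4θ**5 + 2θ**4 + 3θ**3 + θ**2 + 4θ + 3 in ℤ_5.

Write f(θ) = θ**6 + 4θ**5 + 2θ**4 + 3θ**3 + θ**2 + 4θ + 3.
Evaluate at each of the 5 elements of ℤ_5:
f(0) = 3; f(1) = 3; f(2) = 3; f(3) = 3; f(4) = 1.
No element is a root.

0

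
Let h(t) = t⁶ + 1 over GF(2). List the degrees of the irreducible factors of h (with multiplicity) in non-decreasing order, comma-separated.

1, 1, 2, 2

Roots in GF(2): h(0) = 1; h(1) = 0 → root.
Linear factors from roots: (t + 1).
Complete factorization: h(t) = (t + 1)^2·(t² + t + 1)^2.
Factor degrees with multiplicity: 1 + 1 + 2 + 2 = 6.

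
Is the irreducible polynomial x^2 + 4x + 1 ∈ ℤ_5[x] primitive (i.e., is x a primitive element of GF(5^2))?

No

Write f(x) = x^2 + 4x + 1.
|GF(5^2)^×| = 5^2 − 1 = 24. Prime factorization: 24 = 2^3·3.
f is primitive ⇔ x has order 24 in GF(5)[x]/(f), i.e. x^(24/q) ≠ 1 for each prime q | 24.
x^(12) mod f = 1
x^(8) mod f = x + 4.
Since x^(12) = 1, the order of x divides 12 < 24; not primitive.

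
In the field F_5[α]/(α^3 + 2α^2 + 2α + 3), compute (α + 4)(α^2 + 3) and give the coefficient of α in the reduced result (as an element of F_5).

1

Multiply in F_5[α]: (α + 4)·(α^2 + 3) = α^3 + 4α^2 + 3α + 2.
Reduce using α^3 ≡ 3α^2 + 3α + 2 (mod α^3 + 2α^2 + 2α + 3).
Reduced: 2α^2 + α + 4.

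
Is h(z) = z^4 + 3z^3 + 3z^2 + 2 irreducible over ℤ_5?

Yes

Check for roots in ℤ_5: h(0) = 2; h(1) = 4; h(2) = 4; h(3) = 1; h(4) = 3.
No roots, so no linear factors.
Degree-2 irreducible divisors: test the 10 monic irreducibles of degree 2 over GF(5).
None of them divide h (all give nonzero remainder).
No irreducible factor of degree ≤ 2 exists, so h is irreducible over GF(5).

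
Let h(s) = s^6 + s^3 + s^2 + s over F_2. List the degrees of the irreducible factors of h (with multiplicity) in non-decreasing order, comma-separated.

Roots in F_2: h(0) = 0 → root; h(1) = 0 → root.
Linear factors from roots: (s), (s + 1).
Complete factorization: h(s) = (s)·(s + 1)^2·(s^3 + s + 1).
Factor degrees with multiplicity: 1 + 1 + 1 + 3 = 6.

1, 1, 1, 3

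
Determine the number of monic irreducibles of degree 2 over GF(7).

x^(7^2) − x is the product of all monic irreducibles of degree dividing 2; Möbius inversion gives N = (1/2) Σ μ(2/d)·7^d.
Divisors of 2: 1, 2; μ(2/d) for each: -1, 1.
Σ = − 7^1 + 7^2 = 42.
N = 42/2 = 21.

21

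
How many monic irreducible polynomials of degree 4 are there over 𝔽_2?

3

By the necklace-counting formula, N_2(4) = (1/4) Σ_{d|4} μ(4/d)·2^d.
Divisors of 4: 1, 2, 4; μ(4/d) for each: 0, -1, 1.
Σ = − 2^2 + 2^4 = 12.
N = 12/4 = 3.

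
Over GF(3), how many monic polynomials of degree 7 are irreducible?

312

The number of monic irreducibles of degree 7 over GF(3) is (1/7)·Σ_{d∣7} μ(7/d) 3^d.
Divisors of 7: 1, 7; μ(7/d) for each: -1, 1.
Σ = − 3^1 + 3^7 = 2184.
N = 2184/7 = 312.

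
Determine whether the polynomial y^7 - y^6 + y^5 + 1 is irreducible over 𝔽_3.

Yes

Write f(y) = y^7 - y^6 + y^5 + 1.
Check for roots in 𝔽_3: f(0) = 1; f(1) = 2; f(2) = 1.
No roots, so no linear factors.
Monic irreducibles of degree 2 over GF(3): y^2 + 1, y^2 + y - 1, y^2 - y - 1.
None of them divide f (all give nonzero remainder).
Degree-3 irreducible divisors: test the 8 monic irreducibles of degree 3 over GF(3).
None of them divide f (all give nonzero remainder).
No irreducible factor of degree ≤ 3 exists, so f is irreducible over GF(3).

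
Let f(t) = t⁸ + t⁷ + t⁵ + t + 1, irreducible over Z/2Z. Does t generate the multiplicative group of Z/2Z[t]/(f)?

|GF(2^8)^×| = 2^8 − 1 = 255. Prime factorization: 255 = 3·5·17.
f is primitive ⇔ t has order 255 in GF(2)[t]/(f), i.e. t^(255/q) ≠ 1 for each prime q | 255.
t^(85) mod f = 1
t^(51) mod f = t⁶ + t⁴ + t³ + t.
t^(15) mod f = t⁵ + t⁴ + t³.
Since t^(85) = 1, the order of t divides 85 < 255; not primitive.

No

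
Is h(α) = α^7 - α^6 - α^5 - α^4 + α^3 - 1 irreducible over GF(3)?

Yes

Check for roots in GF(3): h(0) = 2; h(1) = 1; h(2) = 2.
No roots, so no linear factors.
Monic irreducibles of degree 2 over GF(3): α^2 + 1, α^2 + α - 1, α^2 - α - 1.
None of them divide h (all give nonzero remainder).
Degree-3 irreducible divisors: test the 8 monic irreducibles of degree 3 over GF(3).
None of them divide h (all give nonzero remainder).
No irreducible factor of degree ≤ 3 exists, so h is irreducible over GF(3).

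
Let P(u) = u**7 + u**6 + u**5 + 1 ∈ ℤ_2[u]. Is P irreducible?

Check for roots in ℤ_2: P(0) = 1; P(1) = 0 → root.
P(1) = 0, so (u − 1) divides P(u); P is reducible.

No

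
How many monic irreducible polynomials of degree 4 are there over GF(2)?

3

x^(2^4) − x is the product of all monic irreducibles of degree dividing 4; Möbius inversion gives N = (1/4) Σ μ(4/d)·2^d.
Divisors of 4: 1, 2, 4; μ(4/d) for each: 0, -1, 1.
Σ = − 2^2 + 2^4 = 12.
N = 12/4 = 3.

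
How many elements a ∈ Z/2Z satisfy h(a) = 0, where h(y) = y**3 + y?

Evaluate at each of the 2 elements of Z/2Z:
h(0) = 0 → root; h(1) = 0 → root.
Roots: {0, 1}.

2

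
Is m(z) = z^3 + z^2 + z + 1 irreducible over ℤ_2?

No

Check for roots in ℤ_2: m(0) = 1; m(1) = 0 → root.
m(1) = 0, so (z − 1) divides m(z); m is reducible.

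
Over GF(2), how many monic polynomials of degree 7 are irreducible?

18

By the necklace-counting formula, N_2(7) = (1/7) Σ_{d|7} μ(7/d)·2^d.
Divisors of 7: 1, 7; μ(7/d) for each: -1, 1.
Σ = − 2^1 + 2^7 = 126.
N = 126/7 = 18.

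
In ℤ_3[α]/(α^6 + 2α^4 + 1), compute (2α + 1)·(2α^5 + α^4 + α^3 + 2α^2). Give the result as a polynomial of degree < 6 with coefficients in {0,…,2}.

Multiply in ℤ_3[α]: (2α + 1)·(2α^5 + α^4 + α^3 + 2α^2) = α^6 + α^5 + 2α^3 + 2α^2.
Reduce using α^6 ≡ α^4 + 2 (mod α^6 + 2α^4 + 1).
Reduced: α^5 + α^4 + 2α^3 + 2α^2 + 2.

α^5 + α^4 + 2α^3 + 2α^2 + 2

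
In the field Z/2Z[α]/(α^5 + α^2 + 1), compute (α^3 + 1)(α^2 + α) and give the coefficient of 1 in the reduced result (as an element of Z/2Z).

1

Multiply in Z/2Z[α]: (α^3 + 1)·(α^2 + α) = α^5 + α^4 + α^2 + α.
Reduce using α^5 ≡ α^2 + 1 (mod α^5 + α^2 + 1).
Reduced: α^4 + α + 1.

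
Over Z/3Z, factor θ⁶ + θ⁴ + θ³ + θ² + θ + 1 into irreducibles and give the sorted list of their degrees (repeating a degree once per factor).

Write h(θ) = θ⁶ + θ⁴ + θ³ + θ² + θ + 1.
Roots in Z/3Z: h(0) = 1; h(1) = 0 → root; h(2) = 2.
Linear factors from roots: (θ - 1).
Complete factorization: h(θ) = (θ - 1)·(θ² + 1)·(θ³ + θ² + θ - 1).
Factor degrees with multiplicity: 1 + 2 + 3 = 6.

1, 2, 3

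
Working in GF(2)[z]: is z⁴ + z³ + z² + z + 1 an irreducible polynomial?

Write P(z) = z⁴ + z³ + z² + z + 1.
Check for roots in GF(2): P(0) = 1; P(1) = 1.
No roots, so no linear factors.
Monic irreducibles of degree 2 over GF(2): z² + z + 1.
None of them divide P (all give nonzero remainder).
No irreducible factor of degree ≤ 2 exists, so P is irreducible over GF(2).

Yes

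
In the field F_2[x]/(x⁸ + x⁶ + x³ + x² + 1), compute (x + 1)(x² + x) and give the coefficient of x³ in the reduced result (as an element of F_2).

Multiply in F_2[x]: (x + 1)·(x² + x) = x³ + x.
Reduced: x³ + x.

1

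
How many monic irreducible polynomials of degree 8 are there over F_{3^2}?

5380020

Gauss's count: N_{9}(8) = (1/8) Σ_{d|8} μ(8/d)·9^d.
Divisors of 8: 1, 2, 4, 8; μ(8/d) for each: 0, 0, -1, 1.
Σ = − 9^4 + 9^8 = 43040160.
N = 43040160/8 = 5380020.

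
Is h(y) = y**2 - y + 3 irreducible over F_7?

Yes

Check for roots in F_7: h(0) = 3; h(1) = 3; h(2) = 5; h(3) = 2; h(4) = 1; h(5) = 2; h(6) = 5.
No roots. A degree-2 polynomial over a field with no linear factor is irreducible.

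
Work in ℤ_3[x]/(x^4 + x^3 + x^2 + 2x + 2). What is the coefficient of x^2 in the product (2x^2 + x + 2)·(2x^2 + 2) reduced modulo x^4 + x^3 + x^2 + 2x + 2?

1

Multiply in ℤ_3[x]: (2x^2 + x + 2)·(2x^2 + 2) = x^4 + 2x^3 + 2x^2 + 2x + 1.
Reduce using x^4 ≡ 2x^3 + 2x^2 + x + 1 (mod x^4 + x^3 + x^2 + 2x + 2).
Reduced: x^3 + x^2 + 2.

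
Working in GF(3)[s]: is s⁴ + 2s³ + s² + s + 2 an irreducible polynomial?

Write f(s) = s⁴ + 2s³ + s² + s + 2.
Check for roots in GF(3): f(0) = 2; f(1) = 1; f(2) = 1.
No roots, so no linear factors.
Monic irreducibles of degree 2 over GF(3): s² + 1, s² + s + 2, s² + 2s + 2.
None of them divide f (all give nonzero remainder).
No irreducible factor of degree ≤ 2 exists, so f is irreducible over GF(3).

Yes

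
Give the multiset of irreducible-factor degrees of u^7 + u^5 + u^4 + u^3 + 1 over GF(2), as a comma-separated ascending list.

7

Write g(u) = u^7 + u^5 + u^4 + u^3 + 1.
Roots in GF(2): g(0) = 1; g(1) = 1.
Complete factorization: g(u) = (u^7 + u^5 + u^4 + u^3 + 1).
Factor degrees with multiplicity: 7 = 7.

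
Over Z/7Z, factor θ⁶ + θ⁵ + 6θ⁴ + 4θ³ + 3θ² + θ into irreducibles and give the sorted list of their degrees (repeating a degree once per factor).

1, 1, 1, 1, 2

Write h(θ) = θ⁶ + θ⁵ + 6θ⁴ + 4θ³ + 3θ² + θ.
Linear factors from roots: (θ), (θ + 5), (θ + 4).
Complete factorization: h(θ) = (θ)·(θ + 4)·(θ + 5)^2·(θ² + θ + 4).
Factor degrees with multiplicity: 1 + 1 + 1 + 1 + 2 = 6.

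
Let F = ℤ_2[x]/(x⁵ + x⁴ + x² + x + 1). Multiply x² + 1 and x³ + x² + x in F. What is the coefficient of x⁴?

0

Multiply in ℤ_2[x]: (x² + 1)·(x³ + x² + x) = x⁵ + x⁴ + x² + x.
Reduce using x⁵ ≡ x⁴ + x² + x + 1 (mod x⁵ + x⁴ + x² + x + 1).
Reduced: 1.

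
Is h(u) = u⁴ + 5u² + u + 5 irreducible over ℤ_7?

Check for roots in ℤ_7: h(0) = 5; h(1) = 5; h(2) = 1; h(3) = 1; h(4) = 2; h(5) = 4; h(6) = 3.
No roots, so no linear factors.
Degree-2 irreducible divisors: test the 21 monic irreducibles of degree 2 over GF(7).
None of them divide h (all give nonzero remainder).
No irreducible factor of degree ≤ 2 exists, so h is irreducible over GF(7).

Yes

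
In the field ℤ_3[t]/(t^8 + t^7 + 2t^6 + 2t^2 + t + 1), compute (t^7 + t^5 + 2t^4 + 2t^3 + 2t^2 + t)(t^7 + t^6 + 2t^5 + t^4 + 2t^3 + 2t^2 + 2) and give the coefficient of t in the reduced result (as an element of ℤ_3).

2

Multiply in ℤ_3[t]: (t^7 + t^5 + 2t^4 + 2t^3 + 2t^2 + t)·(t^7 + t^6 + 2t^5 + t^4 + 2t^3 + 2t^2 + 2) = t^14 + t^13 + t^11 + 2t^10 + 2t^9 + 2t^8 + 2t^5 + t^4 + t^2 + 2t.
Reduce using t^8 ≡ 2t^7 + t^6 + t^2 + 2t + 2 (mod t^8 + t^7 + 2t^6 + 2t^2 + t + 1).
Reduced: t^6 + t^5 + 2t^3 + 2t + 2.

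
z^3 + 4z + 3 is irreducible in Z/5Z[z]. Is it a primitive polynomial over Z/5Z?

Write f(z) = z^3 + 4z + 3.
|GF(5^3)^×| = 5^3 − 1 = 124. Prime factorization: 124 = 2^2·31.
f is primitive ⇔ z has order 124 in GF(5)[z]/(f), i.e. z^(124/q) ≠ 1 for each prime q | 124.
z^(62) mod f = 4.
z^(4) mod f = z^2 + 2z.
None equal 1, so z has full order 124; f is primitive.

Yes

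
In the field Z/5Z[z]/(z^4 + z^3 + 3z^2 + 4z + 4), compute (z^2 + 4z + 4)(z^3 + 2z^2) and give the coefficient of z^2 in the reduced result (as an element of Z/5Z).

4

Multiply in Z/5Z[z]: (z^2 + 4z + 4)·(z^3 + 2z^2) = z^5 + z^4 + 2z^3 + 3z^2.
Reduce using z^4 ≡ 4z^3 + 2z^2 + z + 1 (mod z^4 + z^3 + 3z^2 + 4z + 4).
Reduced: 4z^3 + 4z^2 + z.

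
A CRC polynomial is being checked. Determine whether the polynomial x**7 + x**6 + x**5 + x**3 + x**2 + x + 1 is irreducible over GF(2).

Yes

Write h(x) = x**7 + x**6 + x**5 + x**3 + x**2 + x + 1.
Check for roots in GF(2): h(0) = 1; h(1) = 1.
No roots, so no linear factors.
Monic irreducibles of degree 2 over GF(2): x**2 + x + 1.
None of them divide h (all give nonzero remainder).
Monic irreducibles of degree 3 over GF(2): x**3 + x + 1, x**3 + x**2 + 1.
None of them divide h (all give nonzero remainder).
No irreducible factor of degree ≤ 3 exists, so h is irreducible over GF(2).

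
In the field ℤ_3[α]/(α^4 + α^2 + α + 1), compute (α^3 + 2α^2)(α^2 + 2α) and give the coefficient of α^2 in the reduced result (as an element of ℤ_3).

1

Multiply in ℤ_3[α]: (α^3 + 2α^2)·(α^2 + 2α) = α^5 + α^4 + α^3.
Reduce using α^4 ≡ 2α^2 + 2α + 2 (mod α^4 + α^2 + α + 1).
Reduced: α^2 + α + 2.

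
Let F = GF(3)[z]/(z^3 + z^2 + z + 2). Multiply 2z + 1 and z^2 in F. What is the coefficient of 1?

2

Multiply in GF(3)[z]: (2z + 1)·(z^2) = 2z^3 + z^2.
Reduce using z^3 ≡ 2z^2 + 2z + 1 (mod z^3 + z^2 + z + 2).
Reduced: 2z^2 + z + 2.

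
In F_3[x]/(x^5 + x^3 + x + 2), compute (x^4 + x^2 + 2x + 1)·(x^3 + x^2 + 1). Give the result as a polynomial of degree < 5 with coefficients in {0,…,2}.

Multiply in F_3[x]: (x^4 + x^2 + 2x + 1)·(x^3 + x^2 + 1) = x^7 + x^6 + x^5 + x^4 + 2x^2 + 2x + 1.
Reduce using x^5 ≡ 2x^3 + 2x + 1 (mod x^5 + x^3 + x + 2).
Reduced: 2x^3 + 2x^2 + 1.

2x^3 + 2x^2 + 1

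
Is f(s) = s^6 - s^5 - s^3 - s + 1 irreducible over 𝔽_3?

Yes

Check for roots in 𝔽_3: f(0) = 1; f(1) = 2; f(2) = 2.
No roots, so no linear factors.
Monic irreducibles of degree 2 over GF(3): s^2 + 1, s^2 + s - 1, s^2 - s - 1.
None of them divide f (all give nonzero remainder).
Degree-3 irreducible divisors: test the 8 monic irreducibles of degree 3 over GF(3).
None of them divide f (all give nonzero remainder).
No irreducible factor of degree ≤ 3 exists, so f is irreducible over GF(3).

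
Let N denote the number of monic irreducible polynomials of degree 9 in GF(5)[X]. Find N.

Gauss's count: N_{5}(9) = (1/9) Σ_{d|9} μ(9/d)·5^d.
Divisors of 9: 1, 3, 9; μ(9/d) for each: 0, -1, 1.
Σ = − 5^3 + 5^9 = 1953000.
N = 1953000/9 = 217000.

217000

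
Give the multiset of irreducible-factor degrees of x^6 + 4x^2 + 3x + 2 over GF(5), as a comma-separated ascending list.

Write f(x) = x^6 + 4x^2 + 3x + 2.
Roots in GF(5): f(0) = 2; f(1) = 0 → root; f(2) = 3; f(3) = 1; f(4) = 4.
Linear factors from roots: (x + 4).
Complete factorization: f(x) = (x + 4)·(x^2 + 2x + 4)·(x^3 + 4x^2 + 4x + 2).
Factor degrees with multiplicity: 1 + 2 + 3 = 6.

1, 2, 3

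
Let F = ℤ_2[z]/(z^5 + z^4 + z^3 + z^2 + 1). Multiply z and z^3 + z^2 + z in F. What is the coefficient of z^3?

Multiply in ℤ_2[z]: (z)·(z^3 + z^2 + z) = z^4 + z^3 + z^2.
Reduced: z^4 + z^3 + z^2.

1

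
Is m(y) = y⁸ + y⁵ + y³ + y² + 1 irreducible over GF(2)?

Check for roots in GF(2): m(0) = 1; m(1) = 1.
No roots, so no linear factors.
Monic irreducibles of degree 2 over GF(2): y² + y + 1.
None of them divide m (all give nonzero remainder).
Monic irreducibles of degree 3 over GF(2): y³ + y + 1, y³ + y² + 1.
None of them divide m (all give nonzero remainder).
Monic irreducibles of degree 4 over GF(2): y⁴ + y + 1, y⁴ + y³ + 1, y⁴ + y³ + y² + y + 1.
None of them divide m (all give nonzero remainder).
No irreducible factor of degree ≤ 4 exists, so m is irreducible over GF(2).

Yes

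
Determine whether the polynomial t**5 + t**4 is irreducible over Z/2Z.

Write m(t) = t**5 + t**4.
Check for roots in Z/2Z: m(0) = 0 → root; m(1) = 0 → root.
m(0) = 0, so (t) divides m(t); m is reducible.

No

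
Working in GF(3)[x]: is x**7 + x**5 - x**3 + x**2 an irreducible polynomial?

Write m(x) = x**7 + x**5 - x**3 + x**2.
Check for roots in GF(3): m(0) = 0 → root; m(1) = 2; m(2) = 0 → root.
m(0) = 0, so (x) divides m(x); m is reducible.

No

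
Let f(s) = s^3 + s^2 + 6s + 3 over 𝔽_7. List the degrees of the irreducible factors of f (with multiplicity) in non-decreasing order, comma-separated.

3

Complete factorization: f(s) = (s^3 + s^2 + 6s + 3).
Factor degrees with multiplicity: 3 = 3.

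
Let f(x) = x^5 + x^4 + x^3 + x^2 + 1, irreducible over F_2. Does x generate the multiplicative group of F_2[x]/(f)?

|GF(2^5)^×| = 2^5 − 1 = 31. Prime factorization: 31 = 31.
f is primitive ⇔ x has order 31 in GF(2)[x]/(f), i.e. x^(31/q) ≠ 1 for each prime q | 31.
x^(1) mod f = x.
None equal 1, so x has full order 31; f is primitive.

Yes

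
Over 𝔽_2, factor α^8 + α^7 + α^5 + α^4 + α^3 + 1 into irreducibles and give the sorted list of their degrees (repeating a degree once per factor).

Write g(α) = α^8 + α^7 + α^5 + α^4 + α^3 + 1.
Roots in 𝔽_2: g(0) = 1; g(1) = 0 → root.
Linear factors from roots: (α + 1).
Complete factorization: g(α) = (α + 1)·(α^2 + α + 1)^2·(α^3 + α + 1).
Factor degrees with multiplicity: 1 + 2 + 2 + 3 = 8.

1, 2, 2, 3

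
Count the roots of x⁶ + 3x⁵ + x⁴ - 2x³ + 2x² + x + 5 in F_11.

Write f(x) = x⁶ + 3x⁵ + x⁴ - 2x³ + 2x² + x + 5.
Evaluate at each of the 11 elements of F_11:
f(0) = 5; f(1) = 0 → root; f(2) = 10; f(3) = 4; f(4) = 0 → root; f(5) = 3; f(6) = 3; f(7) = 0 → root; f(8) = 1; f(9) = 0 → root; f(10) = 7.
Roots: {1, 4, 7, 9}.

4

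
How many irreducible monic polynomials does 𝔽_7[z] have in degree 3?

By the necklace-counting formula, N_7(3) = (1/3) Σ_{d|3} μ(3/d)·7^d.
Divisors of 3: 1, 3; μ(3/d) for each: -1, 1.
Σ = − 7^1 + 7^3 = 336.
N = 336/3 = 112.

112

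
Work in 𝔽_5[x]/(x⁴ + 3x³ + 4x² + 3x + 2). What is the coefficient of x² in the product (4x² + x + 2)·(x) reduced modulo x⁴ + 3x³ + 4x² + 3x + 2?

Multiply in 𝔽_5[x]: (4x² + x + 2)·(x) = 4x³ + x² + 2x.
Reduced: 4x³ + x² + 2x.

1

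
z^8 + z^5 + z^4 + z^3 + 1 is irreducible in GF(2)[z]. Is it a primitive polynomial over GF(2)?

No

Write f(z) = z^8 + z^5 + z^4 + z^3 + 1.
|GF(2^8)^×| = 2^8 − 1 = 255. Prime factorization: 255 = 3·5·17.
f is primitive ⇔ z has order 255 in GF(2)[z]/(f), i.e. z^(255/q) ≠ 1 for each prime q | 255.
z^(85) mod f = 1
z^(51) mod f = 1
z^(15) mod f = z^6 + z^3 + z^2 + z.
Since z^(85) = 1, the order of z divides 85 < 255; not primitive.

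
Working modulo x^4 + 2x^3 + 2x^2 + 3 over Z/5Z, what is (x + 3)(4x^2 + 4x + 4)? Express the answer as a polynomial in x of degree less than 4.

4x^3 + x^2 + x + 2

Multiply in Z/5Z[x]: (x + 3)·(4x^2 + 4x + 4) = 4x^3 + x^2 + x + 2.
Reduced: 4x^3 + x^2 + x + 2.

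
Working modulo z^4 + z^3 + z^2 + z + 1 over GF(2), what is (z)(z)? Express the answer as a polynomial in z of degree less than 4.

Multiply in GF(2)[z]: (z)·(z) = z^2.
Reduced: z^2.

z^2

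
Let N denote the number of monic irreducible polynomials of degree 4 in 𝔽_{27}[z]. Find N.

Gauss's count: N_{27}(4) = (1/4) Σ_{d|4} μ(4/d)·27^d.
Divisors of 4: 1, 2, 4; μ(4/d) for each: 0, -1, 1.
Σ = − 27^2 + 27^4 = 530712.
N = 530712/4 = 132678.

132678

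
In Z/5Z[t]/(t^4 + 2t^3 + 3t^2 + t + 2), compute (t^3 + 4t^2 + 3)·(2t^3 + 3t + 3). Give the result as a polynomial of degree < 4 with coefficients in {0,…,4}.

4t^3 + 2t^2 + 2t + 1

Multiply in Z/5Z[t]: (t^3 + 4t^2 + 3)·(2t^3 + 3t + 3) = 2t^6 + 3t^5 + 3t^4 + t^3 + 2t^2 + 4t + 4.
Reduce using t^4 ≡ 3t^3 + 2t^2 + 4t + 3 (mod t^4 + 2t^3 + 3t^2 + t + 2).
Reduced: 4t^3 + 2t^2 + 2t + 1.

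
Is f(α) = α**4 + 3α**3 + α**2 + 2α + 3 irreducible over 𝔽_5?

No

Check for roots in 𝔽_5: f(0) = 3; f(1) = 0 → root; f(2) = 1; f(3) = 0 → root; f(4) = 0 → root.
f(1) = 0, so (α − 1) divides f(α); f is reducible.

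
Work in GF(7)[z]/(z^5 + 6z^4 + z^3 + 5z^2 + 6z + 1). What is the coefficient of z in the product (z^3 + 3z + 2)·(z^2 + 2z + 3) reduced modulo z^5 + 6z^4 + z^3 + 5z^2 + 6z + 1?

0

Multiply in GF(7)[z]: (z^3 + 3z + 2)·(z^2 + 2z + 3) = z^5 + 2z^4 + 6z^3 + z^2 + 6z + 6.
Reduce using z^5 ≡ z^4 + 6z^3 + 2z^2 + z + 6 (mod z^5 + 6z^4 + z^3 + 5z^2 + 6z + 1).
Reduced: 3z^4 + 5z^3 + 3z^2 + 5.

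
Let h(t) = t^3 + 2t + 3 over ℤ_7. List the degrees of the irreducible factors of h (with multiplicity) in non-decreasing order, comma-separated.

Linear factors from roots: (t + 1).
Complete factorization: h(t) = (t + 1)·(t^2 + 6t + 3).
Factor degrees with multiplicity: 1 + 2 = 3.

1, 2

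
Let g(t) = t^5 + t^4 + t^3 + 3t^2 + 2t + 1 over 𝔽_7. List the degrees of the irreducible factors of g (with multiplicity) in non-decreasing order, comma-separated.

Linear factors from roots: (t + 4).
Complete factorization: g(t) = (t + 4)^3·(t^2 + 3t + 1).
Factor degrees with multiplicity: 1 + 1 + 1 + 2 = 5.

1, 1, 1, 2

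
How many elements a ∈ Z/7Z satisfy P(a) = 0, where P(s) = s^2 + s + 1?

2

Evaluate at each of the 7 elements of Z/7Z:
P(0) = 1; P(1) = 3; P(2) = 0 → root; P(3) = 6; P(4) = 0 → root; P(5) = 3; P(6) = 1.
Roots: {2, 4}.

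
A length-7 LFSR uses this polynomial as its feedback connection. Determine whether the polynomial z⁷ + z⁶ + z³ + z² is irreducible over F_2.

No

Write g(z) = z⁷ + z⁶ + z³ + z².
Check for roots in F_2: g(0) = 0 → root; g(1) = 0 → root.
g(0) = 0, so (z) divides g(z); g is reducible.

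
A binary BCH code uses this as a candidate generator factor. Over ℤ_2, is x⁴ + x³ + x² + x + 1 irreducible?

Write h(x) = x⁴ + x³ + x² + x + 1.
Check for roots in ℤ_2: h(0) = 1; h(1) = 1.
No roots, so no linear factors.
Monic irreducibles of degree 2 over GF(2): x² + x + 1.
None of them divide h (all give nonzero remainder).
No irreducible factor of degree ≤ 2 exists, so h is irreducible over GF(2).

Yes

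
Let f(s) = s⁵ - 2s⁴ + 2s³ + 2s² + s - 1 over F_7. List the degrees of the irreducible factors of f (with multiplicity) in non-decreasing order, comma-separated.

2, 3

Complete factorization: f(s) = (s² + s + 3)·(s³ - 3s² + 2s + 2).
Factor degrees with multiplicity: 2 + 3 = 5.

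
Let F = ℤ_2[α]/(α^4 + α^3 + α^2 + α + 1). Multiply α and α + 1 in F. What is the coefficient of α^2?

1

Multiply in ℤ_2[α]: (α)·(α + 1) = α^2 + α.
Reduced: α^2 + α.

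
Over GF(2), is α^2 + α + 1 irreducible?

Write f(α) = α^2 + α + 1.
Check for roots in GF(2): f(0) = 1; f(1) = 1.
No roots. A degree-2 polynomial over a field with no linear factor is irreducible.

Yes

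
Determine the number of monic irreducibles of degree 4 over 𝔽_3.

18

Gauss's count: N_{3}(4) = (1/4) Σ_{d|4} μ(4/d)·3^d.
Divisors of 4: 1, 2, 4; μ(4/d) for each: 0, -1, 1.
Σ = − 3^2 + 3^4 = 72.
N = 72/4 = 18.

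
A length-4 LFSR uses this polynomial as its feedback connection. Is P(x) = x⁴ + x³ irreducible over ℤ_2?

Check for roots in ℤ_2: P(0) = 0 → root; P(1) = 0 → root.
P(0) = 0, so (x) divides P(x); P is reducible.

No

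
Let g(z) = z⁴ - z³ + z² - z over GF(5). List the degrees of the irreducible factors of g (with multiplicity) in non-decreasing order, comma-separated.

1, 1, 1, 1

Roots in GF(5): g(0) = 0 → root; g(1) = 0 → root; g(2) = 0 → root; g(3) = 0 → root; g(4) = 4.
Linear factors from roots: (z), (z - 1), (z - 2), (z + 2).
Complete factorization: g(z) = (z)·(z + 2)·(z - 2)·(z - 1).
Factor degrees with multiplicity: 1 + 1 + 1 + 1 = 4.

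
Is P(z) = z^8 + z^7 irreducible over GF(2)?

No

Check for roots in GF(2): P(0) = 0 → root; P(1) = 0 → root.
P(0) = 0, so (z) divides P(z); P is reducible.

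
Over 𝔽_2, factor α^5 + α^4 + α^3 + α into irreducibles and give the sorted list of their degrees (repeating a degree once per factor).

Write f(α) = α^5 + α^4 + α^3 + α.
Roots in 𝔽_2: f(0) = 0 → root; f(1) = 0 → root.
Linear factors from roots: (α), (α + 1).
Complete factorization: f(α) = (α)·(α + 1)·(α^3 + α + 1).
Factor degrees with multiplicity: 1 + 1 + 3 = 5.

1, 1, 3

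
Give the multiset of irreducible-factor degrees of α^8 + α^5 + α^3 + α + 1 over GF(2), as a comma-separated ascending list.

8

Write f(α) = α^8 + α^5 + α^3 + α + 1.
Roots in GF(2): f(0) = 1; f(1) = 1.
Complete factorization: f(α) = (α^8 + α^5 + α^3 + α + 1).
Factor degrees with multiplicity: 8 = 8.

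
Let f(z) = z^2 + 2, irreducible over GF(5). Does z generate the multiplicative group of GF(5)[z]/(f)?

No

|GF(5^2)^×| = 5^2 − 1 = 24. Prime factorization: 24 = 2^3·3.
f is primitive ⇔ z has order 24 in GF(5)[z]/(f), i.e. z^(24/q) ≠ 1 for each prime q | 24.
z^(12) mod f = 4.
z^(8) mod f = 1
Since z^(8) = 1, the order of z divides 8 < 24; not primitive.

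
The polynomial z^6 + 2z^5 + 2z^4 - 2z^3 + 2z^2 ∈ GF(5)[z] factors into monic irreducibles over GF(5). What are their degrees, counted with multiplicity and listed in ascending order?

Write h(z) = z^6 + 2z^5 + 2z^4 - 2z^3 + 2z^2.
Roots in GF(5): h(0) = 0 → root; h(1) = 0 → root; h(2) = 2; h(3) = 1; h(4) = 0 → root.
Linear factors from roots: (z), (z - 1), (z + 1).
Complete factorization: h(z) = (z + 1)·(z - 1)·(z)^2·(z^2 + 2z - 2).
Factor degrees with multiplicity: 1 + 1 + 1 + 1 + 2 = 6.

1, 1, 1, 1, 2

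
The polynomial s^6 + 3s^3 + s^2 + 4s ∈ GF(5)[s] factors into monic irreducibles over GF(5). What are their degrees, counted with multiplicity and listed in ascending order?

Write f(s) = s^6 + 3s^3 + s^2 + 4s.
Roots in GF(5): f(0) = 0 → root; f(1) = 4; f(2) = 0 → root; f(3) = 1; f(4) = 0 → root.
Linear factors from roots: (s), (s + 3), (s + 1).
Complete factorization: f(s) = (s)·(s + 3)·(s + 1)^2·(s^2 + 3).
Factor degrees with multiplicity: 1 + 1 + 1 + 1 + 2 = 6.

1, 1, 1, 1, 2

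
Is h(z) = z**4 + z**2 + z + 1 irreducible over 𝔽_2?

Check for roots in 𝔽_2: h(0) = 1; h(1) = 0 → root.
h(1) = 0, so (z − 1) divides h(z); h is reducible.

No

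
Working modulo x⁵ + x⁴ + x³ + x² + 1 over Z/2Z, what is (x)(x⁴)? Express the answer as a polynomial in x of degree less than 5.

Multiply in Z/2Z[x]: (x)·(x⁴) = x⁵.
Reduce using x⁵ ≡ x⁴ + x³ + x² + 1 (mod x⁵ + x⁴ + x³ + x² + 1).
Reduced: x⁴ + x³ + x² + 1.

x^4 + x^3 + x^2 + 1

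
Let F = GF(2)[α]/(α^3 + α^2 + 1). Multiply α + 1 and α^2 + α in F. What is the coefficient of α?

Multiply in GF(2)[α]: (α + 1)·(α^2 + α) = α^3 + α.
Reduce using α^3 ≡ α^2 + 1 (mod α^3 + α^2 + 1).
Reduced: α^2 + α + 1.

1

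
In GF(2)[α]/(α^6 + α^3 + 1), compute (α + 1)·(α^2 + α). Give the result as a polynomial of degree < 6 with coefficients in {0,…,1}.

Multiply in GF(2)[α]: (α + 1)·(α^2 + α) = α^3 + α.
Reduced: α^3 + α.

α^3 + α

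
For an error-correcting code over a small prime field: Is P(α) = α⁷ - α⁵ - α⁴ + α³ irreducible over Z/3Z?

Check for roots in Z/3Z: P(0) = 0 → root; P(1) = 0 → root; P(2) = 1.
P(0) = 0, so (α) divides P(α); P is reducible.

No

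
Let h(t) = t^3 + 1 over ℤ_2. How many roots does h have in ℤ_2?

Evaluate at each of the 2 elements of ℤ_2:
h(0) = 1; h(1) = 0 → root.
Roots: {1}.

1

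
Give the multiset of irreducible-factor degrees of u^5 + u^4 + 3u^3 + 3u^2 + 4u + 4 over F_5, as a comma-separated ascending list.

1, 2, 2

Write h(u) = u^5 + u^4 + 3u^3 + 3u^2 + 4u + 4.
Roots in F_5: h(0) = 4; h(1) = 1; h(2) = 1; h(3) = 3; h(4) = 0 → root.
Linear factors from roots: (u + 1).
Complete factorization: h(u) = (u + 1)·(u^2 + u + 2)·(u^2 + 4u + 2).
Factor degrees with multiplicity: 1 + 2 + 2 = 5.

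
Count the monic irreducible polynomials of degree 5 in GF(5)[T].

624

Gauss's count: N_{5}(5) = (1/5) Σ_{d|5} μ(5/d)·5^d.
Divisors of 5: 1, 5; μ(5/d) for each: -1, 1.
Σ = − 5^1 + 5^5 = 3120.
N = 3120/5 = 624.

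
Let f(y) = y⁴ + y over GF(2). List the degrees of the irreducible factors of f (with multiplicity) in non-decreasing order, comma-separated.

1, 1, 2

Roots in GF(2): f(0) = 0 → root; f(1) = 0 → root.
Linear factors from roots: (y), (y + 1).
Complete factorization: f(y) = (y)·(y + 1)·(y² + y + 1).
Factor degrees with multiplicity: 1 + 1 + 2 = 4.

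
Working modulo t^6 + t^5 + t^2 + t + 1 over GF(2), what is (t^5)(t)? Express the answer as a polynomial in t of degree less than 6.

Multiply in GF(2)[t]: (t^5)·(t) = t^6.
Reduce using t^6 ≡ t^5 + t^2 + t + 1 (mod t^6 + t^5 + t^2 + t + 1).
Reduced: t^5 + t^2 + t + 1.

t^5 + t^2 + t + 1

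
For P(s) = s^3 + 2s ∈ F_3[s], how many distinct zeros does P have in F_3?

3

Evaluate at each of the 3 elements of F_3:
P(0) = 0 → root; P(1) = 0 → root; P(2) = 0 → root.
Roots: {0, 1, 2}.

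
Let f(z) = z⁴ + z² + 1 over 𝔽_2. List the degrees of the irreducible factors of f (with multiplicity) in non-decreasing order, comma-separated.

Roots in 𝔽_2: f(0) = 1; f(1) = 1.
Complete factorization: f(z) = (z² + z + 1)^2.
Factor degrees with multiplicity: 2 + 2 = 4.

2, 2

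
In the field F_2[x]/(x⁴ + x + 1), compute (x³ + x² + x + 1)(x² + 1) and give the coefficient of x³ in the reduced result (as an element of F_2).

Multiply in F_2[x]: (x³ + x² + x + 1)·(x² + 1) = x⁵ + x⁴ + x + 1.
Reduce using x⁴ ≡ x + 1 (mod x⁴ + x + 1).
Reduced: x² + x.

0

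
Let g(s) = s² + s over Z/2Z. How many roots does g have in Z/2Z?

Evaluate at each of the 2 elements of Z/2Z:
g(0) = 0 → root; g(1) = 0 → root.
Roots: {0, 1}.

2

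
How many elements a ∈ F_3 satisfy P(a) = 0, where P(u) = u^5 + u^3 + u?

Evaluate at each of the 3 elements of F_3:
P(0) = 0 → root; P(1) = 0 → root; P(2) = 0 → root.
Roots: {0, 1, 2}.

3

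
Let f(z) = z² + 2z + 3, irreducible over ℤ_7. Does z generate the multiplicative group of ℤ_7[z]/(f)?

Yes

|GF(7^2)^×| = 7^2 − 1 = 48. Prime factorization: 48 = 2^4·3.
f is primitive ⇔ z has order 48 in GF(7)[z]/(f), i.e. z^(48/q) ≠ 1 for each prime q | 48.
z^(24) mod f = 6.
z^(16) mod f = 2.
None equal 1, so z has full order 48; f is primitive.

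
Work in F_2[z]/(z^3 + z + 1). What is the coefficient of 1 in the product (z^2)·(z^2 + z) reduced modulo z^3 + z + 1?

1

Multiply in F_2[z]: (z^2)·(z^2 + z) = z^4 + z^3.
Reduce using z^3 ≡ z + 1 (mod z^3 + z + 1).
Reduced: z^2 + 1.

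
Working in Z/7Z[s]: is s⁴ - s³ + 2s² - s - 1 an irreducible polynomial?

Write m(s) = s⁴ - s³ + 2s² - s - 1.
Check for roots in Z/7Z: m(0) = 6; m(1) = 0 → root; m(2) = 6; m(3) = 5; m(4) = 2; m(5) = 5; m(6) = 4.
m(1) = 0, so (s − 1) divides m(s); m is reducible.

No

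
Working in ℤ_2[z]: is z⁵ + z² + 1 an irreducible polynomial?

Write f(z) = z⁵ + z² + 1.
Check for roots in ℤ_2: f(0) = 1; f(1) = 1.
No roots, so no linear factors.
Monic irreducibles of degree 2 over GF(2): z² + z + 1.
None of them divide f (all give nonzero remainder).
No irreducible factor of degree ≤ 2 exists, so f is irreducible over GF(2).

Yes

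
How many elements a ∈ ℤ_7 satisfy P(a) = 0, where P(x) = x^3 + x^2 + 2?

1

Evaluate at each of the 7 elements of ℤ_7:
P(0) = 2; P(1) = 4; P(2) = 0 → root; P(3) = 3; P(4) = 5; P(5) = 5; P(6) = 2.
Roots: {2}.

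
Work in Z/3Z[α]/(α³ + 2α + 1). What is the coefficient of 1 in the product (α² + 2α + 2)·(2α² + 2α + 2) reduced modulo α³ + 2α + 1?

Multiply in Z/3Z[α]: (α² + 2α + 2)·(2α² + 2α + 2) = 2α⁴ + α² + 2α + 1.
Reduce using α³ ≡ α + 2 (mod α³ + 2α + 1).
Reduced: 1.

1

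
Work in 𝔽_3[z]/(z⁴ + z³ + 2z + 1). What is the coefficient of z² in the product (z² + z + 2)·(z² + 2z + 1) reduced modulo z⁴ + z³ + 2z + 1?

2

Multiply in 𝔽_3[z]: (z² + z + 2)·(z² + 2z + 1) = z⁴ + 2z² + 2z + 2.
Reduce using z⁴ ≡ 2z³ + z + 2 (mod z⁴ + z³ + 2z + 1).
Reduced: 2z³ + 2z² + 1.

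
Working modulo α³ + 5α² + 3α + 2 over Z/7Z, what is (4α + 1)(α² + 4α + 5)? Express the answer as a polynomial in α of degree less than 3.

Multiply in Z/7Z[α]: (4α + 1)·(α² + 4α + 5) = 4α³ + 3α² + 3α + 5.
Reduce using α³ ≡ 2α² + 4α + 5 (mod α³ + 5α² + 3α + 2).
Reduced: 4α² + 5α + 4.

4α^2 + 5α + 4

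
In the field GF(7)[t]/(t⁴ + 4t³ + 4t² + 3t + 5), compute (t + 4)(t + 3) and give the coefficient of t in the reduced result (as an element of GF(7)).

0

Multiply in GF(7)[t]: (t + 4)·(t + 3) = t² + 5.
Reduced: t² + 5.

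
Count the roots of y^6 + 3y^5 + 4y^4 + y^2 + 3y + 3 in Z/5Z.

Write f(y) = y^6 + 3y^5 + 4y^4 + y^2 + 3y + 3.
Evaluate at each of the 5 elements of Z/5Z:
f(0) = 3; f(1) = 0 → root; f(2) = 2; f(3) = 3; f(4) = 3.
Roots: {1}.

1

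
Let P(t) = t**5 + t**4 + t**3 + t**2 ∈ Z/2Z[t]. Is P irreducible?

No

Check for roots in Z/2Z: P(0) = 0 → root; P(1) = 0 → root.
P(0) = 0, so (t) divides P(t); P is reducible.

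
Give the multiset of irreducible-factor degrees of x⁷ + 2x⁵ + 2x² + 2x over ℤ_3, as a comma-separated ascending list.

Write g(x) = x⁷ + 2x⁵ + 2x² + 2x.
Roots in ℤ_3: g(0) = 0 → root; g(1) = 1; g(2) = 0 → root.
Linear factors from roots: (x), (x + 1).
Complete factorization: g(x) = (x)·(x + 1)^3·(x³ + 2x + 2).
Factor degrees with multiplicity: 1 + 1 + 1 + 1 + 3 = 7.

1, 1, 1, 1, 3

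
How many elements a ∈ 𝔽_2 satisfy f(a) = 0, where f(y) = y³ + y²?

Evaluate at each of the 2 elements of 𝔽_2:
f(0) = 0 → root; f(1) = 0 → root.
Roots: {0, 1}.

2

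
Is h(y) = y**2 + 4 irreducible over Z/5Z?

No

Check for roots in Z/5Z: h(0) = 4; h(1) = 0 → root; h(2) = 3; h(3) = 3; h(4) = 0 → root.
h(1) = 0, so (y − 1) divides h(y); h is reducible.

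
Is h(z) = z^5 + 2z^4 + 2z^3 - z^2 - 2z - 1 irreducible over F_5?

Yes

Check for roots in F_5: h(0) = 4; h(1) = 1; h(2) = 1; h(3) = 3; h(4) = 4.
No roots, so no linear factors.
Degree-2 irreducible divisors: test the 10 monic irreducibles of degree 2 over GF(5).
None of them divide h (all give nonzero remainder).
No irreducible factor of degree ≤ 2 exists, so h is irreducible over GF(5).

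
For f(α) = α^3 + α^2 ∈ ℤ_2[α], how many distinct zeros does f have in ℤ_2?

Evaluate at each of the 2 elements of ℤ_2:
f(0) = 0 → root; f(1) = 0 → root.
Roots: {0, 1}.

2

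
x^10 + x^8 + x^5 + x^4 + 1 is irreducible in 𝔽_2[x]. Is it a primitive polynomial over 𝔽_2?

Write f(x) = x^10 + x^8 + x^5 + x^4 + 1.
|GF(2^10)^×| = 2^10 − 1 = 1023. Prime factorization: 1023 = 3·11·31.
f is primitive ⇔ x has order 1023 in GF(2)[x]/(f), i.e. x^(1023/q) ≠ 1 for each prime q | 1023.
x^(341) mod f = x^5 + x^4.
x^(93) mod f = x^9 + x^8 + x^7 + x^5 + x^2.
x^(33) mod f = x^7 + x^5 + x^4 + x^2 + x + 1.
None equal 1, so x has full order 1023; f is primitive.

Yes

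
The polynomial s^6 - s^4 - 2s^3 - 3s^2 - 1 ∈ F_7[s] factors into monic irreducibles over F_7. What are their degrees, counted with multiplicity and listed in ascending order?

2, 2, 2

Write g(s) = s^6 - s^4 - 2s^3 - 3s^2 - 1.
Complete factorization: g(s) = (s^2 - 2s + 3)·(s^2 + s + 3)^2.
Factor degrees with multiplicity: 2 + 2 + 2 = 6.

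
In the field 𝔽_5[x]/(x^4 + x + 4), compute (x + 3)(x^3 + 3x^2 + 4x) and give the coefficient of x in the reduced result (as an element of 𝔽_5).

1

Multiply in 𝔽_5[x]: (x + 3)·(x^3 + 3x^2 + 4x) = x^4 + x^3 + 3x^2 + 2x.
Reduce using x^4 ≡ 4x + 1 (mod x^4 + x + 4).
Reduced: x^3 + 3x^2 + x + 1.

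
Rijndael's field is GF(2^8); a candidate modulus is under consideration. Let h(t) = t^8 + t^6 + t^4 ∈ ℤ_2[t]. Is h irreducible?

Check for roots in ℤ_2: h(0) = 0 → root; h(1) = 1.
h(0) = 0, so (t) divides h(t); h is reducible.

No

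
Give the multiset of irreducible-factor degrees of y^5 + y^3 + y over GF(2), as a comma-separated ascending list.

1, 2, 2

Write h(y) = y^5 + y^3 + y.
Roots in GF(2): h(0) = 0 → root; h(1) = 1.
Linear factors from roots: (y).
Complete factorization: h(y) = (y)·(y^2 + y + 1)^2.
Factor degrees with multiplicity: 1 + 2 + 2 = 5.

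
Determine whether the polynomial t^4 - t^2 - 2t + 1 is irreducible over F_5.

Yes

Write m(t) = t^4 - t^2 - 2t + 1.
Check for roots in F_5: m(0) = 1; m(1) = 4; m(2) = 4; m(3) = 2; m(4) = 3.
No roots, so no linear factors.
Degree-2 irreducible divisors: test the 10 monic irreducibles of degree 2 over GF(5).
None of them divide m (all give nonzero remainder).
No irreducible factor of degree ≤ 2 exists, so m is irreducible over GF(5).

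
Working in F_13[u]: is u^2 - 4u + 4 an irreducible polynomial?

Write m(u) = u^2 - 4u + 4.
Check each element of F_13 for a root: m(0)=4, m(1)=1, m(2)=0, m(3)=1, m(4)=4, m(5)=9, m(6)=3, m(7)=12, m(8)=10, m(9)=10, m(10)=12, m(11)=3, m(12)=9.
m(2) = 0, so (u − 2) divides m(u); m is reducible.

No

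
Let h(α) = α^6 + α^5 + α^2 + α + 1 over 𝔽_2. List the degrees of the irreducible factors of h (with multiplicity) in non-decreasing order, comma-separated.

Roots in 𝔽_2: h(0) = 1; h(1) = 1.
Complete factorization: h(α) = (α^6 + α^5 + α^2 + α + 1).
Factor degrees with multiplicity: 6 = 6.

6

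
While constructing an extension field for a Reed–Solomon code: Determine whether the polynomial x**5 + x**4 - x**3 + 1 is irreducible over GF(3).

Yes

Write f(x) = x**5 + x**4 - x**3 + 1.
Check for roots in GF(3): f(0) = 1; f(1) = 2; f(2) = 2.
No roots, so no linear factors.
Monic irreducibles of degree 2 over GF(3): x**2 + 1, x**2 + x - 1, x**2 - x - 1.
None of them divide f (all give nonzero remainder).
No irreducible factor of degree ≤ 2 exists, so f is irreducible over GF(3).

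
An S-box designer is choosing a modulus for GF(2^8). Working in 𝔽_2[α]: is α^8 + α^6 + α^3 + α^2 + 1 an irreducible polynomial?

Write P(α) = α^8 + α^6 + α^3 + α^2 + 1.
Check for roots in 𝔽_2: P(0) = 1; P(1) = 1.
No roots, so no linear factors.
Monic irreducibles of degree 2 over GF(2): α^2 + α + 1.
None of them divide P (all give nonzero remainder).
Monic irreducibles of degree 3 over GF(2): α^3 + α + 1, α^3 + α^2 + 1.
None of them divide P (all give nonzero remainder).
Monic irreducibles of degree 4 over GF(2): α^4 + α + 1, α^4 + α^3 + 1, α^4 + α^3 + α^2 + α + 1.
None of them divide P (all give nonzero remainder).
No irreducible factor of degree ≤ 4 exists, so P is irreducible over GF(2).

Yes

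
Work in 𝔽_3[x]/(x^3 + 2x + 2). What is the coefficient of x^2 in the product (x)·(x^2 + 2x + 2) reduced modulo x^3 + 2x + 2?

Multiply in 𝔽_3[x]: (x)·(x^2 + 2x + 2) = x^3 + 2x^2 + 2x.
Reduce using x^3 ≡ x + 1 (mod x^3 + 2x + 2).
Reduced: 2x^2 + 1.

2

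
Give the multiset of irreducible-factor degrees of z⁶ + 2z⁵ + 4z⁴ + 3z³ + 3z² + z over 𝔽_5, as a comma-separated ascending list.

1, 1, 1, 1, 2

Write g(z) = z⁶ + 2z⁵ + 4z⁴ + 3z³ + 3z² + z.
Roots in 𝔽_5: g(0) = 0 → root; g(1) = 4; g(2) = 0 → root; g(3) = 0 → root; g(4) = 2.
Linear factors from roots: (z), (z + 3), (z + 2).
Complete factorization: g(z) = (z)·(z + 3)·(z + 2)^2·(z² + 3).
Factor degrees with multiplicity: 1 + 1 + 1 + 1 + 2 = 6.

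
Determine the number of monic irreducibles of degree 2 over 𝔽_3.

3

x^(3^2) − x is the product of all monic irreducibles of degree dividing 2; Möbius inversion gives N = (1/2) Σ μ(2/d)·3^d.
Divisors of 2: 1, 2; μ(2/d) for each: -1, 1.
Σ = − 3^1 + 3^2 = 6.
N = 6/2 = 3.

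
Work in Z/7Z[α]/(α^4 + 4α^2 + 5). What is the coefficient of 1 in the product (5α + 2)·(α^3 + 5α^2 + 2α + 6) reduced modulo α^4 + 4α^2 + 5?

1

Multiply in Z/7Z[α]: (5α + 2)·(α^3 + 5α^2 + 2α + 6) = 5α^4 + 6α^3 + 6α^2 + 6α + 5.
Reduce using α^4 ≡ 3α^2 + 2 (mod α^4 + 4α^2 + 5).
Reduced: 6α^3 + 6α + 1.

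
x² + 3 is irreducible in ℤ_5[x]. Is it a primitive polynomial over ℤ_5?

Write f(x) = x² + 3.
|GF(5^2)^×| = 5^2 − 1 = 24. Prime factorization: 24 = 2^3·3.
f is primitive ⇔ x has order 24 in GF(5)[x]/(f), i.e. x^(24/q) ≠ 1 for each prime q | 24.
x^(12) mod f = 4.
x^(8) mod f = 1
Since x^(8) = 1, the order of x divides 8 < 24; not primitive.

No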